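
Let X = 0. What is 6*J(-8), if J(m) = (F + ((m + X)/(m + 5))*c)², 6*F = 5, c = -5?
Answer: 1875/2 ≈ 937.50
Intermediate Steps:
F = ⅚ (F = (⅙)*5 = ⅚ ≈ 0.83333)
J(m) = (⅚ - 5*m/(5 + m))² (J(m) = (⅚ + ((m + 0)/(m + 5))*(-5))² = (⅚ + (m/(5 + m))*(-5))² = (⅚ - 5*m/(5 + m))²)
6*J(-8) = 6*(625*(-1 - 8)²/(36*(5 - 8)²)) = 6*((625/36)*(-9)²/(-3)²) = 6*((625/36)*81*(⅑)) = 6*(625/4) = 1875/2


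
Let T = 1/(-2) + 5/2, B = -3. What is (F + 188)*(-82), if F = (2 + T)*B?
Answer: -14432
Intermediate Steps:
T = 2 (T = 1*(-½) + 5*(½) = -½ + 5/2 = 2)
F = -12 (F = (2 + 2)*(-3) = 4*(-3) = -12)
(F + 188)*(-82) = (-12 + 188)*(-82) = 176*(-82) = -14432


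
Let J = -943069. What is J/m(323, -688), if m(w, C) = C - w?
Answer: 943069/1011 ≈ 932.81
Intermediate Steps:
J/m(323, -688) = -943069/(-688 - 1*323) = -943069/(-688 - 323) = -943069/(-1011) = -943069*(-1/1011) = 943069/1011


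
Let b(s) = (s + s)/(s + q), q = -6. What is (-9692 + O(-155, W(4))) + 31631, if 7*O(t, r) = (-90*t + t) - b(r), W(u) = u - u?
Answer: 167368/7 ≈ 23910.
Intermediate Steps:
W(u) = 0
b(s) = 2*s/(-6 + s) (b(s) = (s + s)/(s - 6) = (2*s)/(-6 + s) = 2*s/(-6 + s))
O(t, r) = -89*t/7 - 2*r/(7*(-6 + r)) (O(t, r) = ((-90*t + t) - 2*r/(-6 + r))/7 = (-89*t - 2*r/(-6 + r))/7 = -89*t/7 - 2*r/(7*(-6 + r)))
(-9692 + O(-155, W(4))) + 31631 = (-9692 + (-2*0 - 89*(-155)*(-6 + 0))/(7*(-6 + 0))) + 31631 = (-9692 + (1/7)*(0 - 89*(-155)*(-6))/(-6)) + 31631 = (-9692 + (1/7)*(-1/6)*(0 - 82770)) + 31631 = (-9692 + (1/7)*(-1/6)*(-82770)) + 31631 = (-9692 + 13795/7) + 31631 = -54049/7 + 31631 = 167368/7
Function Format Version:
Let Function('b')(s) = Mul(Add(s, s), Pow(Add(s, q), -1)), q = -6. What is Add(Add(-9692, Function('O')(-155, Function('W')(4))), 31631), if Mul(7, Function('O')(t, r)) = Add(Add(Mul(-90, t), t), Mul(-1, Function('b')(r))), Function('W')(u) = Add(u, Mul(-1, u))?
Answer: Rational(167368, 7) ≈ 23910.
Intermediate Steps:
Function('W')(u) = 0
Function('b')(s) = Mul(2, s, Pow(Add(-6, s), -1)) (Function('b')(s) = Mul(Add(s, s), Pow(Add(s, -6), -1)) = Mul(Mul(2, s), Pow(Add(-6, s), -1)) = Mul(2, s, Pow(Add(-6, s), -1)))
Function('O')(t, r) = Add(Mul(Rational(-89, 7), t), Mul(Rational(-2, 7), r, Pow(Add(-6, r), -1))) (Function('O')(t, r) = Mul(Rational(1, 7), Add(Add(Mul(-90, t), t), Mul(-1, Mul(2, r, Pow(Add(-6, r), -1))))) = Mul(Rational(1, 7), Add(Mul(-89, t), Mul(-2, r, Pow(Add(-6, r), -1)))) = Add(Mul(Rational(-89, 7), t), Mul(Rational(-2, 7), r, Pow(Add(-6, r), -1))))
Add(Add(-9692, Function('O')(-155, Function('W')(4))), 31631) = Add(Add(-9692, Mul(Rational(1, 7), Pow(Add(-6, 0), -1), Add(Mul(-2, 0), Mul(-89, -155, Add(-6, 0))))), 31631) = Add(Add(-9692, Mul(Rational(1, 7), Pow(-6, -1), Add(0, Mul(-89, -155, -6)))), 31631) = Add(Add(-9692, Mul(Rational(1, 7), Rational(-1, 6), Add(0, -82770))), 31631) = Add(Add(-9692, Mul(Rational(1, 7), Rational(-1, 6), -82770)), 31631) = Add(Add(-9692, Rational(13795, 7)), 31631) = Add(Rational(-54049, 7), 31631) = Rational(167368, 7)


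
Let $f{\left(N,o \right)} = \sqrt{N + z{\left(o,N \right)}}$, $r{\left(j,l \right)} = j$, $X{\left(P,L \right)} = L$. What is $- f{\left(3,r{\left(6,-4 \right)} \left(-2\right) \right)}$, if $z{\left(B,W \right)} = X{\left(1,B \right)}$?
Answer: $- 3 i \approx - 3.0 i$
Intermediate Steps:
$z{\left(B,W \right)} = B$
$f{\left(N,o \right)} = \sqrt{N + o}$
$- f{\left(3,r{\left(6,-4 \right)} \left(-2\right) \right)} = - \sqrt{3 + 6 \left(-2\right)} = - \sqrt{3 - 12} = - \sqrt{-9} = - 3 i$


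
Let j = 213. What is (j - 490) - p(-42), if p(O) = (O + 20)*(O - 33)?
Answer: -1927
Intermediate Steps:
p(O) = (-33 + O)*(20 + O) (p(O) = (20 + O)*(-33 + O) = (-33 + O)*(20 + O))
(j - 490) - p(-42) = (213 - 490) - (-660 + (-42)² - 13*(-42)) = -277 - (-660 + 1764 + 546) = -277 - 1*1650 = -277 - 1650 = -1927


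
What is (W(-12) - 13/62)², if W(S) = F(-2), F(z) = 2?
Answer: 12321/3844 ≈ 3.2053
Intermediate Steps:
W(S) = 2
(W(-12) - 13/62)² = (2 - 13/62)² = (111/62)² = 12321/3844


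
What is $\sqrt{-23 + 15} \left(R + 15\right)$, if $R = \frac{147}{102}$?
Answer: $\frac{559 i \sqrt{2}}{17} \approx 46.503 i$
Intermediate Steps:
$R = \frac{49}{34}$ ($R = 147 \cdot \frac{1}{102} = \frac{49}{34} \approx 1.4412$)
$\sqrt{-23 + 15} \left(R + 15\right) = \sqrt{-23 + 15} \left(\frac{49}{34} + 15\right) = \sqrt{-8} \cdot \frac{559}{34} = 2 i \sqrt{2} \cdot \frac{559}{34} = \frac{559 i \sqrt{2}}{17}$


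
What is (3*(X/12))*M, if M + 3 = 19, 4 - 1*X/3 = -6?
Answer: 120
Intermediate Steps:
X = 30 (X = 12 - 3*(-6) = 12 + 18 = 30)
M = 16 (M = -3 + 19 = 16)
(3*(X/12))*M = (3*(30/12))*16 = (3*(30*(1/12)))*16 = (3*(5/2))*16 = (15/2)*16 = 120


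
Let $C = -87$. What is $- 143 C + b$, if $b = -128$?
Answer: $12313$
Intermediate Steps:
$- 143 C + b = \left(-143\right) \left(-87\right) - 128 = 12441 - 128 = 12313$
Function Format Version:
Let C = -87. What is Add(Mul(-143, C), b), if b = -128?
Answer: 12313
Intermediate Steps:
Add(Mul(-143, C), b) = Add(Mul(-143, -87), -128) = Add(12441, -128) = 12313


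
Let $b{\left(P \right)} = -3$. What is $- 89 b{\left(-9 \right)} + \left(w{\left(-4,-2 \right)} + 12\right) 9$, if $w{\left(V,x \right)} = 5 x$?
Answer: $285$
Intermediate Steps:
$- 89 b{\left(-9 \right)} + \left(w{\left(-4,-2 \right)} + 12\right) 9 = \left(-89\right) \left(-3\right) + \left(5 \left(-2\right) + 12\right) 9 = 267 + \left(-10 + 12\right) 9 = 267 + 2 \cdot 9 = 267 + 18 = 285$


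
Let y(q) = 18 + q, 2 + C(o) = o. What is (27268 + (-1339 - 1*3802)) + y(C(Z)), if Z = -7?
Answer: 22136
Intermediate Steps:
C(o) = -2 + o
(27268 + (-1339 - 1*3802)) + y(C(Z)) = (27268 + (-1339 - 1*3802)) + (18 + (-2 - 7)) = (27268 + (-1339 - 3802)) + (18 - 9) = (27268 - 5141) + 9 = 22127 + 9 = 22136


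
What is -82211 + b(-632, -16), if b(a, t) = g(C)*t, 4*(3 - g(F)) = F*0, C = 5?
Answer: -82259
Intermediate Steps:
g(F) = 3 (g(F) = 3 - F*0/4 = 3 - ¼*0 = 3 + 0 = 3)
b(a, t) = 3*t
-82211 + b(-632, -16) = -82211 + 3*(-16) = -82211 - 48 = -82259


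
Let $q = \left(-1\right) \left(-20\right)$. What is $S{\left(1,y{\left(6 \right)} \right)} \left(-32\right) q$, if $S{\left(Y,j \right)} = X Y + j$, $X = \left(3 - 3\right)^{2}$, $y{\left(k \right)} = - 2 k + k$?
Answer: $3840$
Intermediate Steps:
$y{\left(k \right)} = - k$
$X = 0$ ($X = 0^{2} = 0$)
$q = 20$
$S{\left(Y,j \right)} = j$ ($S{\left(Y,j \right)} = 0 Y + j = 0 + j = j$)
$S{\left(1,y{\left(6 \right)} \right)} \left(-32\right) q = \left(-1\right) 6 \left(-32\right) 20 = \left(-6\right) \left(-32\right) 20 = 192 \cdot 20 = 3840$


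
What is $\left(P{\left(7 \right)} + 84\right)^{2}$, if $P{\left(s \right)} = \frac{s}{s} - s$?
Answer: $6084$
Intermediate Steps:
$P{\left(s \right)} = 1 - s$
$\left(P{\left(7 \right)} + 84\right)^{2} = \left(\left(1 - 7\right) + 84\right)^{2} = \left(-6 + 84\right)^{2} = 78^{2} = 6084$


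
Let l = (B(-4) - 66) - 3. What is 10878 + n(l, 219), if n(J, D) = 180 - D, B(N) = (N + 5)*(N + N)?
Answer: 10839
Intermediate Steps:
B(N) = 2*N*(5 + N) (B(N) = (5 + N)*(2*N) = 2*N*(5 + N))
l = -77 (l = (2*(-4)*(5 - 4) - 66) - 3 = (2*(-4)*1 - 66) - 3 = (-8 - 66) - 3 = -74 - 3 = -77)
10878 + n(l, 219) = 10878 + (180 - 1*219) = 10878 + (180 - 219) = 10878 - 39 = 10839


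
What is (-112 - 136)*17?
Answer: -4216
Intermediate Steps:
(-112 - 136)*17 = -248*17 = -4216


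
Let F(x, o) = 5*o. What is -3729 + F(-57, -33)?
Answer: -3894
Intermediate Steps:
-3729 + F(-57, -33) = -3729 + 5*(-33) = -3729 - 165 = -3894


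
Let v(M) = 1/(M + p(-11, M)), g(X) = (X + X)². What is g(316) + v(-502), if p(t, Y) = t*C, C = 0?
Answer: 200510847/502 ≈ 3.9942e+5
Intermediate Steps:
p(t, Y) = 0 (p(t, Y) = t*0 = 0)
g(X) = 4*X² (g(X) = (2*X)² = 4*X²)
v(M) = 1/M (v(M) = 1/(M + 0) = 1/M)
g(316) + v(-502) = 4*316² + 1/(-502) = 4*99856 - 1/502 = 399424 - 1/502 = 200510847/502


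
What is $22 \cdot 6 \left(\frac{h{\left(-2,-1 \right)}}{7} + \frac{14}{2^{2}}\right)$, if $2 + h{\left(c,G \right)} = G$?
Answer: $\frac{2838}{7} \approx 405.43$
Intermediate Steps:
$h{\left(c,G \right)} = -2 + G$
$22 \cdot 6 \left(\frac{h{\left(-2,-1 \right)}}{7} + \frac{14}{2^{2}}\right) = 22 \cdot 6 \left(\frac{-2 - 1}{7} + \frac{14}{2^{2}}\right) = 132 \left(\left(-3\right) \frac{1}{7} + \frac{14}{4}\right) = 132 \left(- \frac{3}{7} + 14 \cdot \frac{1}{4}\right) = 132 \left(- \frac{3}{7} + \frac{7}{2}\right) = 132 \cdot \frac{43}{14} = \frac{2838}{7}$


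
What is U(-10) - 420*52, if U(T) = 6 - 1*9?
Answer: -21843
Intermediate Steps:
U(T) = -3 (U(T) = 6 - 9 = -3)
U(-10) - 420*52 = -3 - 420*52 = -3 - 21840 = -21843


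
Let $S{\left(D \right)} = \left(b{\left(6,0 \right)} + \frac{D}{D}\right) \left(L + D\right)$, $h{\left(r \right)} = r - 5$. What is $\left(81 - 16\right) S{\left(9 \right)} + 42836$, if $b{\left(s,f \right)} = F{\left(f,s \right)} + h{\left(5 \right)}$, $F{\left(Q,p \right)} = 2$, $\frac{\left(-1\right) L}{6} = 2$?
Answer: $42251$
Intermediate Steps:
$L = -12$ ($L = \left(-6\right) 2 = -12$)
$h{\left(r \right)} = -5 + r$ ($h{\left(r \right)} = r - 5 = -5 + r$)
$b{\left(s,f \right)} = 2$ ($b{\left(s,f \right)} = 2 + \left(-5 + 5\right) = 2 + 0 = 2$)
$S{\left(D \right)} = -36 + 3 D$ ($S{\left(D \right)} = \left(2 + \frac{D}{D}\right) \left(-12 + D\right) = \left(2 + 1\right) \left(-12 + D\right) = 3 \left(-12 + D\right) = -36 + 3 D$)
$\left(81 - 16\right) S{\left(9 \right)} + 42836 = \left(81 - 16\right) \left(-36 + 3 \cdot 9\right) + 42836 = 65 \left(-36 + 27\right) + 42836 = 65 \left(-9\right) + 42836 = -585 + 42836 = 42251$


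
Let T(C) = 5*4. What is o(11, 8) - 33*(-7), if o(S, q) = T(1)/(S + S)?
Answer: 2551/11 ≈ 231.91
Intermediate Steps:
T(C) = 20
o(S, q) = 10/S (o(S, q) = 20/(S + S) = 20/((2*S)) = 20*(1/(2*S)) = 10/S)
o(11, 8) - 33*(-7) = 10/11 - 33*(-7) = 10*(1/11) + 231 = 10/11 + 231 = 2551/11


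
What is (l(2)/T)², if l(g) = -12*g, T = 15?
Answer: 64/25 ≈ 2.5600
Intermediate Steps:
(l(2)/T)² = (-12*2/15)² = (-24*1/15)² = (-8/5)² = 64/25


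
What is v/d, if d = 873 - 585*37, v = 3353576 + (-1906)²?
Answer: -194067/577 ≈ -336.34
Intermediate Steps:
v = 6986412 (v = 3353576 + 3632836 = 6986412)
d = -20772 (d = 873 - 21645 = -20772)
v/d = 6986412/(-20772) = 6986412*(-1/20772) = -194067/577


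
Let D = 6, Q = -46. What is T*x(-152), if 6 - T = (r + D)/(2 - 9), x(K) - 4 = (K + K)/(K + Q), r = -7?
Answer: 22468/693 ≈ 32.421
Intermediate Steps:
x(K) = 4 + 2*K/(-46 + K) (x(K) = 4 + (K + K)/(K - 46) = 4 + (2*K)/(-46 + K) = 4 + 2*K/(-46 + K))
T = 41/7 (T = 6 - (-7 + 6)/(2 - 9) = 6 - (-1)/(-7) = 6 - (-1)*(-1)/7 = 6 - 1*1/7 = 6 - 1/7 = 41/7 ≈ 5.8571)
T*x(-152) = 41*(2*(-92 + 3*(-152))/(-46 - 152))/7 = 41*(2*(-92 - 456)/(-198))/7 = 41*(2*(-1/198)*(-548))/7 = (41/7)*(548/99) = 22468/693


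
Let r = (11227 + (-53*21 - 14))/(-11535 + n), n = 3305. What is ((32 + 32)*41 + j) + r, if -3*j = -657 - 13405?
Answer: 18048652/2469 ≈ 7310.1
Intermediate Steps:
j = 14062/3 (j = -(-657 - 13405)/3 = -⅓*(-14062) = 14062/3 ≈ 4687.3)
r = -1010/823 (r = (11227 + (-53*21 - 14))/(-11535 + 3305) = (11227 + (-1113 - 14))/(-8230) = (11227 - 1127)*(-1/8230) = 10100*(-1/8230) = -1010/823 ≈ -1.2272)
((32 + 32)*41 + j) + r = ((32 + 32)*41 + 14062/3) - 1010/823 = (64*41 + 14062/3) - 1010/823 = (2624 + 14062/3) - 1010/823 = 21934/3 - 1010/823 = 18048652/2469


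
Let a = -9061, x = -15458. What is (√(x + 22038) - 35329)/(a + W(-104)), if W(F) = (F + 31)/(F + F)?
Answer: 7348432/1884615 - 416*√1645/1884615 ≈ 3.8902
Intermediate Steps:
W(F) = (31 + F)/(2*F) (W(F) = (31 + F)/((2*F)) = (31 + F)*(1/(2*F)) = (31 + F)/(2*F))
(√(x + 22038) - 35329)/(a + W(-104)) = (√(-15458 + 22038) - 35329)/(-9061 + (½)*(31 - 104)/(-104)) = (√6580 - 35329)/(-9061 + (½)*(-1/104)*(-73)) = (2*√1645 - 35329)/(-9061 + 73/208) = (-35329 + 2*√1645)/(-1884615/208) = (-35329 + 2*√1645)*(-208/1884615) = 7348432/1884615 - 416*√1645/1884615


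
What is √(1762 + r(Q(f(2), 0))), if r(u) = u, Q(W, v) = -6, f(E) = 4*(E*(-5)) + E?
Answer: 2*√439 ≈ 41.905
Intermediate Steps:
f(E) = -19*E (f(E) = 4*(-5*E) + E = -20*E + E = -19*E)
√(1762 + r(Q(f(2), 0))) = √(1762 - 6) = √1756 = 2*√439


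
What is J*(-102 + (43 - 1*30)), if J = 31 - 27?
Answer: -356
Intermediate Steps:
J = 4
J*(-102 + (43 - 1*30)) = 4*(-102 + (43 - 1*30)) = 4*(-102 + (43 - 30)) = 4*(-102 + 13) = 4*(-89) = -356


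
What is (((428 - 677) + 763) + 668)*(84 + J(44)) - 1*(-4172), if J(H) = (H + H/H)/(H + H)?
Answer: 4578835/44 ≈ 1.0406e+5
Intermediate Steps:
J(H) = (1 + H)/(2*H) (J(H) = (H + 1)/((2*H)) = (1 + H)*(1/(2*H)) = (1 + H)/(2*H))
(((428 - 677) + 763) + 668)*(84 + J(44)) - 1*(-4172) = (((428 - 677) + 763) + 668)*(84 + (½)*(1 + 44)/44) - 1*(-4172) = ((-249 + 763) + 668)*(84 + (½)*(1/44)*45) + 4172 = (514 + 668)*(84 + 45/88) + 4172 = 1182*(7437/88) + 4172 = 4395267/44 + 4172 = 4578835/44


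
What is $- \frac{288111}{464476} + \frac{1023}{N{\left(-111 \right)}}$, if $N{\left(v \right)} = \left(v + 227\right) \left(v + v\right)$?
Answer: $- \frac{657882785}{996765496} \approx -0.66002$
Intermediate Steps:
$N{\left(v \right)} = 2 v \left(227 + v\right)$ ($N{\left(v \right)} = \left(227 + v\right) 2 v = 2 v \left(227 + v\right)$)
$- \frac{288111}{464476} + \frac{1023}{N{\left(-111 \right)}} = - \frac{288111}{464476} + \frac{1023}{2 \left(-111\right) \left(227 - 111\right)} = \left(-288111\right) \frac{1}{464476} + \frac{1023}{2 \left(-111\right) 116} = - \frac{288111}{464476} + \frac{1023}{-25752} = - \frac{288111}{464476} + 1023 \left(- \frac{1}{25752}\right) = - \frac{288111}{464476} - \frac{341}{8584} = - \frac{657882785}{996765496}$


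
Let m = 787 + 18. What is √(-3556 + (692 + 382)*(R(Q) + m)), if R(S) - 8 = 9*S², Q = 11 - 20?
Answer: 2*√413138 ≈ 1285.5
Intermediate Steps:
Q = -9
m = 805
R(S) = 8 + 9*S²
√(-3556 + (692 + 382)*(R(Q) + m)) = √(-3556 + (692 + 382)*((8 + 9*(-9)²) + 805)) = √(-3556 + 1074*((8 + 9*81) + 805)) = √(-3556 + 1074*((8 + 729) + 805)) = √(-3556 + 1074*(737 + 805)) = √(-3556 + 1074*1542) = √(-3556 + 1656108) = √1652552 = 2*√413138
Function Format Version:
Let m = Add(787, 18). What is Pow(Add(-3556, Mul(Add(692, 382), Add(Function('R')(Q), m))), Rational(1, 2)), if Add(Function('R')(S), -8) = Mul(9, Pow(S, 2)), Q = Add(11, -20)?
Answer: Mul(2, Pow(413138, Rational(1, 2))) ≈ 1285.5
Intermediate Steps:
Q = -9
m = 805
Function('R')(S) = Add(8, Mul(9, Pow(S, 2)))
Pow(Add(-3556, Mul(Add(692, 382), Add(Function('R')(Q), m))), Rational(1, 2)) = Pow(Add(-3556, Mul(Add(692, 382), Add(Add(8, Mul(9, Pow(-9, 2))), 805))), Rational(1, 2)) = Pow(Add(-3556, Mul(1074, Add(Add(8, Mul(9, 81)), 805))), Rational(1, 2)) = Pow(Add(-3556, Mul(1074, Add(Add(8, 729), 805))), Rational(1, 2)) = Pow(Add(-3556, Mul(1074, Add(737, 805))), Rational(1, 2)) = Pow(Add(-3556, Mul(1074, 1542)), Rational(1, 2)) = Pow(Add(-3556, 1656108), Rational(1, 2)) = Pow(1652552, Rational(1, 2)) = Mul(2, Pow(413138, Rational(1, 2)))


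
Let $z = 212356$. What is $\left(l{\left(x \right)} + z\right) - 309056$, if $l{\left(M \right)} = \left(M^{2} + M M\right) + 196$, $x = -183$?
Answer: $-29526$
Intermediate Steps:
$l{\left(M \right)} = 196 + 2 M^{2}$ ($l{\left(M \right)} = \left(M^{2} + M^{2}\right) + 196 = 2 M^{2} + 196 = 196 + 2 M^{2}$)
$\left(l{\left(x \right)} + z\right) - 309056 = \left(\left(196 + 2 \left(-183\right)^{2}\right) + 212356\right) - 309056 = \left(\left(196 + 2 \cdot 33489\right) + 212356\right) - 309056 = \left(\left(196 + 66978\right) + 212356\right) - 309056 = \left(67174 + 212356\right) - 309056 = 279530 - 309056 = -29526$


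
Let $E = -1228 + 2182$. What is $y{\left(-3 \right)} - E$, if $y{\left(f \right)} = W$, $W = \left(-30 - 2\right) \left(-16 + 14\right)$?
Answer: $-890$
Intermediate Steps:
$W = 64$ ($W = \left(-32\right) \left(-2\right) = 64$)
$y{\left(f \right)} = 64$
$E = 954$
$y{\left(-3 \right)} - E = 64 - 954 = -890$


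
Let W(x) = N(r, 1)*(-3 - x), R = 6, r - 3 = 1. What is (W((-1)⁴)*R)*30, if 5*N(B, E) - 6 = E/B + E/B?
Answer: -936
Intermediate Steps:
r = 4 (r = 3 + 1 = 4)
N(B, E) = 6/5 + 2*E/(5*B) (N(B, E) = 6/5 + (E/B + E/B)/5 = 6/5 + (2*E/B)/5 = 6/5 + 2*E/(5*B))
W(x) = -39/10 - 13*x/10 (W(x) = ((⅖)*(1 + 3*4)/4)*(-3 - x) = ((⅖)*(¼)*(1 + 12))*(-3 - x) = ((⅖)*(¼)*13)*(-3 - x) = 13*(-3 - x)/10 = -39/10 - 13*x/10)
(W((-1)⁴)*R)*30 = ((-39/10 - 13/10*(-1)⁴)*6)*30 = ((-39/10 - 13/10*1)*6)*30 = ((-39/10 - 13/10)*6)*30 = -26/5*6*30 = -156/5*30 = -936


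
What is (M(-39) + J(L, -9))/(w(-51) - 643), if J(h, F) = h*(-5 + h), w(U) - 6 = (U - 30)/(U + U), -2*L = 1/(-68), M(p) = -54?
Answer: 999463/11767264 ≈ 0.084936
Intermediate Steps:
L = 1/136 (L = -½/(-68) = -½*(-1/68) = 1/136 ≈ 0.0073529)
w(U) = 6 + (-30 + U)/(2*U) (w(U) = 6 + (U - 30)/(U + U) = 6 + (-30 + U)/((2*U)) = 6 + (-30 + U)*(1/(2*U)) = 6 + (-30 + U)/(2*U))
(M(-39) + J(L, -9))/(w(-51) - 643) = (-54 + (-5 + 1/136)/136)/((13/2 - 15/(-51)) - 643) = (-54 + (1/136)*(-679/136))/((13/2 - 15*(-1/51)) - 643) = (-54 - 679/18496)/((13/2 + 5/17) - 643) = -999463/(18496*(231/34 - 643)) = -999463/(18496*(-21631/34)) = -999463/18496*(-34/21631) = 999463/11767264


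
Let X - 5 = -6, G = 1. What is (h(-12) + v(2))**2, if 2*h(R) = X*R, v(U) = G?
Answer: 49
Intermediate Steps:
v(U) = 1
X = -1 (X = 5 - 6 = -1)
h(R) = -R/2 (h(R) = (-R)/2 = -R/2)
(h(-12) + v(2))**2 = (-1/2*(-12) + 1)**2 = (6 + 1)**2 = 7**2 = 49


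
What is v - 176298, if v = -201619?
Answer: -377917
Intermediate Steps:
v - 176298 = -201619 - 176298 = -377917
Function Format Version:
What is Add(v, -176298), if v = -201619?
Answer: -377917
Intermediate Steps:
Add(v, -176298) = Add(-201619, -176298) = -377917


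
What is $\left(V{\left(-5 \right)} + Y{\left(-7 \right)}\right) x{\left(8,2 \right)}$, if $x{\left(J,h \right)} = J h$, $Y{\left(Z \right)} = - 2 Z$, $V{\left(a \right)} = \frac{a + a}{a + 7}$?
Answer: $144$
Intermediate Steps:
$V{\left(a \right)} = \frac{2 a}{7 + a}$
$\left(V{\left(-5 \right)} + Y{\left(-7 \right)}\right) x{\left(8,2 \right)} = \left(2 \left(-5\right) \frac{1}{7 - 5} - -14\right) 8 \cdot 2 = \left(2 \left(-5\right) \frac{1}{2} + 14\right) 16 = \left(-5 + 14\right) 16 = 9 \cdot 16 = 144$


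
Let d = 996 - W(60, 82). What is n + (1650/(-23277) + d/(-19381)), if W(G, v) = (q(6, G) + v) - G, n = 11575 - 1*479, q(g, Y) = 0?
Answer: 1668566961368/150377179 ≈ 11096.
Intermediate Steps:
n = 11096 (n = 11575 - 479 = 11096)
W(G, v) = v - G (W(G, v) = (0 + v) - G = v - G)
d = 974 (d = 996 - (82 - 1*60) = 996 - (82 - 60) = 996 - 1*22 = 996 - 22 = 974)
n + (1650/(-23277) + d/(-19381)) = 11096 + (1650/(-23277) + 974/(-19381)) = 11096 + (1650*(-1/23277) + 974*(-1/19381)) = 11096 + (-550/7759 - 974/19381) = 11096 - 18216816/150377179 = 1668566961368/150377179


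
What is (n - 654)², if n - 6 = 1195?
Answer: 299209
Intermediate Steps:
n = 1201 (n = 6 + 1195 = 1201)
(n - 654)² = (1201 - 654)² = 547² = 299209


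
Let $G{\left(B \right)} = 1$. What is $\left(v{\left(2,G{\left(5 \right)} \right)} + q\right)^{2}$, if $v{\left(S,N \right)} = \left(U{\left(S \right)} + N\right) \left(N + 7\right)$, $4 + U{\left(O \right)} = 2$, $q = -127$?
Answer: $18225$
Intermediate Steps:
$U{\left(O \right)} = -2$ ($U{\left(O \right)} = -4 + 2 = -2$)
$v{\left(S,N \right)} = \left(-2 + N\right) \left(7 + N\right)$ ($v{\left(S,N \right)} = \left(-2 + N\right) \left(N + 7\right) = \left(-2 + N\right) \left(7 + N\right)$)
$\left(v{\left(2,G{\left(5 \right)} \right)} + q\right)^{2} = \left(\left(-14 + 1^{2} + 5 \cdot 1\right) - 127\right)^{2} = \left(\left(-14 + 1 + 5\right) - 127\right)^{2} = \left(-8 - 127\right)^{2} = \left(-135\right)^{2} = 18225$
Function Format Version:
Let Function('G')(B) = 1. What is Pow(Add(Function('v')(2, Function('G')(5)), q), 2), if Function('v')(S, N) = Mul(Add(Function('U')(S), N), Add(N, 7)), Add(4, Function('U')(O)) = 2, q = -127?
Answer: 18225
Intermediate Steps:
Function('U')(O) = -2 (Function('U')(O) = Add(-4, 2) = -2)
Function('v')(S, N) = Mul(Add(-2, N), Add(7, N)) (Function('v')(S, N) = Mul(Add(-2, N), Add(N, 7)) = Mul(Add(-2, N), Add(7, N)))
Pow(Add(Function('v')(2, Function('G')(5)), q), 2) = Pow(Add(Add(-14, Pow(1, 2), Mul(5, 1)), -127), 2) = Pow(Add(Add(-14, 1, 5), -127), 2) = Pow(Add(-8, -127), 2) = Pow(-135, 2) = 18225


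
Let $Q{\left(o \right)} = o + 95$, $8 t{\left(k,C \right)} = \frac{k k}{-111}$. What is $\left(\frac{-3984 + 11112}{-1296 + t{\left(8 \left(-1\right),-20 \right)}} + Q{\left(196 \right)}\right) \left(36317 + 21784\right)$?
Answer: $\frac{298299365352}{17983} \approx 1.6588 \cdot 10^{7}$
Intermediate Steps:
$t{\left(k,C \right)} = - \frac{k^{2}}{888}$ ($t{\left(k,C \right)} = \frac{k k \frac{1}{-111}}{8} = \frac{k^{2} \left(- \frac{1}{111}\right)}{8} = \frac{\left(- \frac{1}{111}\right) k^{2}}{8} = - \frac{k^{2}}{888}$)
$Q{\left(o \right)} = 95 + o$
$\left(\frac{-3984 + 11112}{-1296 + t{\left(8 \left(-1\right),-20 \right)}} + Q{\left(196 \right)}\right) \left(36317 + 21784\right) = \left(\frac{-3984 + 11112}{-1296 - \frac{\left(8 \left(-1\right)\right)^{2}}{888}} + \left(95 + 196\right)\right) \left(36317 + 21784\right) = \left(\frac{7128}{-1296 - \frac{\left(-8\right)^{2}}{888}} + 291\right) 58101 = \left(\frac{7128}{-1296 - \frac{8}{111}} + 291\right) 58101 = \left(\frac{7128}{- \frac{143864}{111}} + 291\right) 58101 = \left(7128 \left(- \frac{111}{143864}\right) + 291\right) 58101 = \left(- \frac{98901}{17983} + 291\right) 58101 = \frac{5134152}{17983} \cdot 58101 = \frac{298299365352}{17983}$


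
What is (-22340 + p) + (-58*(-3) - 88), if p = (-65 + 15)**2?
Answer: -19754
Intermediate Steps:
p = 2500 (p = (-50)**2 = 2500)
(-22340 + p) + (-58*(-3) - 88) = (-22340 + 2500) + (-58*(-3) - 88) = -19840 + (174 - 88) = -19840 + 86 = -19754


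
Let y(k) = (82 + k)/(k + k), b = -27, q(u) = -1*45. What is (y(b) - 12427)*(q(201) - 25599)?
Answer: 2868336962/9 ≈ 3.1870e+8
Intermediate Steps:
q(u) = -45
y(k) = (82 + k)/(2*k) (y(k) = (82 + k)/((2*k)) = (82 + k)*(1/(2*k)) = (82 + k)/(2*k))
(y(b) - 12427)*(q(201) - 25599) = ((½)*(82 - 27)/(-27) - 12427)*(-45 - 25599) = ((½)*(-1/27)*55 - 12427)*(-25644) = (-55/54 - 12427)*(-25644) = -671113/54*(-25644) = 2868336962/9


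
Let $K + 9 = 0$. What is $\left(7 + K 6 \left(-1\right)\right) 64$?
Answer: $3904$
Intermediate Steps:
$K = -9$ ($K = -9 + 0 = -9$)
$\left(7 + K 6 \left(-1\right)\right) 64 = \left(7 + \left(-9\right) 6 \left(-1\right)\right) 64 = \left(7 - -54\right) 64 = \left(7 + 54\right) 64 = 61 \cdot 64 = 3904$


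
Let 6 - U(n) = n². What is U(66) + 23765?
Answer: 19415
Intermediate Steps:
U(n) = 6 - n²
U(66) + 23765 = (6 - 1*66²) + 23765 = (6 - 1*4356) + 23765 = (6 - 4356) + 23765 = -4350 + 23765 = 19415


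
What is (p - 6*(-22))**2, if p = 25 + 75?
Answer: 53824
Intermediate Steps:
p = 100
(p - 6*(-22))**2 = (100 - 6*(-22))**2 = (100 + 132)**2 = 232**2 = 53824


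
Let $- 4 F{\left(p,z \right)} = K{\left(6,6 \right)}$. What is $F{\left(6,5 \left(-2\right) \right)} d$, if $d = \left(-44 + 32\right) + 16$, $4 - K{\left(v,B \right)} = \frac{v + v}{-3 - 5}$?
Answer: $- \frac{11}{2} \approx -5.5$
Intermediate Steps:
$K{\left(v,B \right)} = 4 + \frac{v}{4}$ ($K{\left(v,B \right)} = 4 - \frac{v + v}{-3 - 5} = 4 - \frac{2 v}{-8} = 4 - 2 v \left(- \frac{1}{8}\right) = 4 - - \frac{v}{4} = 4 + \frac{v}{4}$)
$F{\left(p,z \right)} = - \frac{11}{8}$ ($F{\left(p,z \right)} = - \frac{4 + \frac{1}{4} \cdot 6}{4} = - \frac{4 + \frac{3}{2}}{4} = \left(- \frac{1}{4}\right) \frac{11}{2} = - \frac{11}{8}$)
$d = 4$ ($d = -12 + 16 = 4$)
$F{\left(6,5 \left(-2\right) \right)} d = \left(- \frac{11}{8}\right) 4 = - \frac{11}{2}$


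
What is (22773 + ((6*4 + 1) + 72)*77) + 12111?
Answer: 42353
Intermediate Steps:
(22773 + ((6*4 + 1) + 72)*77) + 12111 = (22773 + ((24 + 1) + 72)*77) + 12111 = (22773 + (25 + 72)*77) + 12111 = (22773 + 97*77) + 12111 = (22773 + 7469) + 12111 = 30242 + 12111 = 42353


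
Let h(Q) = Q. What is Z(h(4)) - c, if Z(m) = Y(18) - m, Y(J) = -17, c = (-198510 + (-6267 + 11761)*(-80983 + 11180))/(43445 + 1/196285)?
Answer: 37567363704187/4263800913 ≈ 8810.8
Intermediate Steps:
c = -37656903523360/4263800913 (c = (-198510 + 5494*(-69803))/(43445 + 1/196285) = (-198510 - 383497682)/(8527601826/196285) = -383696192*196285/8527601826 = -37656903523360/4263800913 ≈ -8831.8)
Z(m) = -17 - m
Z(h(4)) - c = (-17 - 1*4) - 1*(-37656903523360/4263800913) = (-17 - 4) + 37656903523360/4263800913 = -21 + 37656903523360/4263800913 = 37567363704187/4263800913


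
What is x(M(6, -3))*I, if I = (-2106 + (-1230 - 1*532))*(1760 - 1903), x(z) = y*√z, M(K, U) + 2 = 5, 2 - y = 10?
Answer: -4424992*√3 ≈ -7.6643e+6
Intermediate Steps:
y = -8 (y = 2 - 1*10 = 2 - 10 = -8)
M(K, U) = 3 (M(K, U) = -2 + 5 = 3)
x(z) = -8*√z
I = 553124 (I = (-2106 + (-1230 - 532))*(-143) = (-2106 - 1762)*(-143) = -3868*(-143) = 553124)
x(M(6, -3))*I = -8*√3*553124 = -4424992*√3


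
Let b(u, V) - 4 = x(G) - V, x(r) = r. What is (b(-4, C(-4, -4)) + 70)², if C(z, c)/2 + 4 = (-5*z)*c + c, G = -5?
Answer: 60025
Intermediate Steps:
C(z, c) = -8 + 2*c - 10*c*z (C(z, c) = -8 + 2*((-5*z)*c + c) = -8 + 2*(-5*c*z + c) = -8 + 2*(c - 5*c*z) = -8 + (2*c - 10*c*z) = -8 + 2*c - 10*c*z)
b(u, V) = -1 - V (b(u, V) = 4 + (-5 - V) = -1 - V)
(b(-4, C(-4, -4)) + 70)² = ((-1 - (-8 + 2*(-4) - 10*(-4)*(-4))) + 70)² = ((-1 - (-8 - 8 - 160)) + 70)² = ((-1 - 1*(-176)) + 70)² = ((-1 + 176) + 70)² = (175 + 70)² = 245² = 60025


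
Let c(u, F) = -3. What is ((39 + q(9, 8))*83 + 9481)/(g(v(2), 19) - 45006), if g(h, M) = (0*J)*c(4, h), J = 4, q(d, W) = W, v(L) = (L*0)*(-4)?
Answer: -6691/22503 ≈ -0.29734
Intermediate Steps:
v(L) = 0 (v(L) = 0*(-4) = 0)
g(h, M) = 0 (g(h, M) = (0*4)*(-3) = 0*(-3) = 0)
((39 + q(9, 8))*83 + 9481)/(g(v(2), 19) - 45006) = ((39 + 8)*83 + 9481)/(0 - 45006) = (47*83 + 9481)/(-45006) = (3901 + 9481)*(-1/45006) = 13382*(-1/45006) = -6691/22503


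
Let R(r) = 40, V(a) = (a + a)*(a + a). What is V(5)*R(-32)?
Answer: 4000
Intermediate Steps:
V(a) = 4*a**2 (V(a) = (2*a)*(2*a) = 4*a**2)
V(5)*R(-32) = (4*5**2)*40 = (4*25)*40 = 100*40 = 4000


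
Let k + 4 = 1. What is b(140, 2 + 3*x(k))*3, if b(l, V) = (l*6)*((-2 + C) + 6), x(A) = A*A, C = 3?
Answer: 17640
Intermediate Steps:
k = -3 (k = -4 + 1 = -3)
x(A) = A²
b(l, V) = 42*l (b(l, V) = (l*6)*((-2 + 3) + 6) = (6*l)*(1 + 6) = (6*l)*7 = 42*l)
b(140, 2 + 3*x(k))*3 = (42*140)*3 = 5880*3 = 17640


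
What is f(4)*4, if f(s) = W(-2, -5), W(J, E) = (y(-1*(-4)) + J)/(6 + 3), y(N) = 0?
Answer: -8/9 ≈ -0.88889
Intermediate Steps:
W(J, E) = J/9 (W(J, E) = (0 + J)/(6 + 3) = J/9)
f(s) = -2/9 (f(s) = (⅑)*(-2) = -2/9)
f(4)*4 = -2/9*4 = -8/9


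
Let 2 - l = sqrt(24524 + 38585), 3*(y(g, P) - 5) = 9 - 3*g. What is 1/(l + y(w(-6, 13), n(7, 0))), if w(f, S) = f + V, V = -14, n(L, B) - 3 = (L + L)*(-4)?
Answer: -30/62209 - sqrt(63109)/62209 ≈ -0.0045205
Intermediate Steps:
n(L, B) = 3 - 8*L (n(L, B) = 3 + (L + L)*(-4) = 3 + (2*L)*(-4) = 3 - 8*L)
w(f, S) = -14 + f (w(f, S) = f - 14 = -14 + f)
y(g, P) = 8 - g (y(g, P) = 5 + (9 - 3*g)/3 = 5 + (3 - g) = 8 - g)
l = 2 - sqrt(63109) (l = 2 - sqrt(24524 + 38585) = 2 - sqrt(63109) ≈ -249.22)
1/(l + y(w(-6, 13), n(7, 0))) = 1/((2 - sqrt(63109)) + (8 - (-14 - 6))) = 1/((2 - sqrt(63109)) + (8 - 1*(-20))) = 1/((2 - sqrt(63109)) + (8 + 20)) = 1/((2 - sqrt(63109)) + 28) = 1/(30 - sqrt(63109))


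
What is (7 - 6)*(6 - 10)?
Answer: -4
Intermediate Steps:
(7 - 6)*(6 - 10) = 1*(-4) = -4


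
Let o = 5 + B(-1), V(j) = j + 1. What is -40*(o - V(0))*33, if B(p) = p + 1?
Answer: -5280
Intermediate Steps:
V(j) = 1 + j
B(p) = 1 + p
o = 5 (o = 5 + (1 - 1) = 5 + 0 = 5)
-40*(o - V(0))*33 = -40*(5 - (1 + 0))*33 = -40*(5 - 1*1)*33 = -40*(5 - 1)*33 = -40*4*33 = -160*33 = -5280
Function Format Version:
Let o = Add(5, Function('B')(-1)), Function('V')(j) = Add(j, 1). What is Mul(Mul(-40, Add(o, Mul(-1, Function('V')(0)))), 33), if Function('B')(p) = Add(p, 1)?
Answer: -5280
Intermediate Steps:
Function('V')(j) = Add(1, j)
Function('B')(p) = Add(1, p)
o = 5 (o = Add(5, Add(1, -1)) = Add(5, 0) = 5)
Mul(Mul(-40, Add(o, Mul(-1, Function('V')(0)))), 33) = Mul(Mul(-40, Add(5, Mul(-1, Add(1, 0)))), 33) = Mul(Mul(-40, Add(5, Mul(-1, 1))), 33) = Mul(Mul(-40, Add(5, -1)), 33) = Mul(Mul(-40, 4), 33) = Mul(-160, 33) = -5280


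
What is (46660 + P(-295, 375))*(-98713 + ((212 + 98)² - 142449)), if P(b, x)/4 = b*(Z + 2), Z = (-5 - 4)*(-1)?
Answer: -4885688160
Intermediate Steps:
Z = 9 (Z = -9*(-1) = 9)
P(b, x) = 44*b (P(b, x) = 4*(b*(9 + 2)) = 4*(b*11) = 4*(11*b) = 44*b)
(46660 + P(-295, 375))*(-98713 + ((212 + 98)² - 142449)) = (46660 + 44*(-295))*(-98713 + ((212 + 98)² - 142449)) = (46660 - 12980)*(-98713 + (310² - 142449)) = 33680*(-98713 + (96100 - 142449)) = 33680*(-98713 - 46349) = 33680*(-145062) = -4885688160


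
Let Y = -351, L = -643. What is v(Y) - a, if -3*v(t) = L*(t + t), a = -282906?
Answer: 132444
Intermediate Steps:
v(t) = 1286*t/3 (v(t) = -(-643)*(t + t)/3 = -(-643)*2*t/3 = -(-1286)*t/3 = 1286*t/3)
v(Y) - a = (1286/3)*(-351) - 1*(-282906) = -150462 + 282906 = 132444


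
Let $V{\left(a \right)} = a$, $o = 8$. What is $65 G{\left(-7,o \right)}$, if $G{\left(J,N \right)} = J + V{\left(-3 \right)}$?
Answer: $-650$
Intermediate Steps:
$G{\left(J,N \right)} = -3 + J$ ($G{\left(J,N \right)} = J - 3 = -3 + J$)
$65 G{\left(-7,o \right)} = 65 \left(-3 - 7\right) = 65 \left(-10\right) = -650$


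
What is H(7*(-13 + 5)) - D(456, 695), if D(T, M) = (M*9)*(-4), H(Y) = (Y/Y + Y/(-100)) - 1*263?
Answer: 618964/25 ≈ 24759.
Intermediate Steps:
H(Y) = -262 - Y/100 (H(Y) = (1 + Y*(-1/100)) - 263 = (1 - Y/100) - 263 = -262 - Y/100)
D(T, M) = -36*M (D(T, M) = (9*M)*(-4) = -36*M)
H(7*(-13 + 5)) - D(456, 695) = (-262 - 7*(-13 + 5)/100) - (-36)*695 = (-262 - 7*(-8)/100) - 1*(-25020) = (-262 - 1/100*(-56)) + 25020 = (-262 + 14/25) + 25020 = -6536/25 + 25020 = 618964/25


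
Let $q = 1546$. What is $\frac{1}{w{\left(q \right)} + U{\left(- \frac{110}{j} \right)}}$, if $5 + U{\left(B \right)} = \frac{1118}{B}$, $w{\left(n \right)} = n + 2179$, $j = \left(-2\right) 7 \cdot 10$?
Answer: $\frac{11}{56572} \approx 0.00019444$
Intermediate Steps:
$j = -140$ ($j = \left(-14\right) 10 = -140$)
$w{\left(n \right)} = 2179 + n$
$U{\left(B \right)} = -5 + \frac{1118}{B}$
$\frac{1}{w{\left(q \right)} + U{\left(- \frac{110}{j} \right)}} = \frac{1}{\left(2179 + 1546\right) - \left(5 - \frac{1118}{\left(-110\right) \frac{1}{-140}}\right)} = \frac{1}{3725 - \left(5 - \frac{1118}{\left(-110\right) \left(- \frac{1}{140}\right)}\right)} = \frac{1}{3725 - \left(5 - \frac{1118}{\frac{11}{14}}\right)} = \frac{1}{3725 + \left(-5 + 1118 \cdot \frac{14}{11}\right)} = \frac{1}{3725 + \left(-5 + \frac{15652}{11}\right)} = \frac{1}{3725 + \frac{15597}{11}} = \frac{1}{\frac{56572}{11}} = \frac{11}{56572}$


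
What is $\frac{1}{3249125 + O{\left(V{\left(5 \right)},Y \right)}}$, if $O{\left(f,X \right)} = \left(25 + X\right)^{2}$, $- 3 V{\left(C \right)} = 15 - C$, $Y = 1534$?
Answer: $\frac{1}{5679606} \approx 1.7607 \cdot 10^{-7}$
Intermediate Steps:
$V{\left(C \right)} = -5 + \frac{C}{3}$ ($V{\left(C \right)} = - \frac{15 - C}{3} = -5 + \frac{C}{3}$)
$\frac{1}{3249125 + O{\left(V{\left(5 \right)},Y \right)}} = \frac{1}{3249125 + \left(25 + 1534\right)^{2}} = \frac{1}{3249125 + 1559^{2}} = \frac{1}{3249125 + 2430481} = \frac{1}{5679606}$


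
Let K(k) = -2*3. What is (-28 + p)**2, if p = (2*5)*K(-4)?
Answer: 7744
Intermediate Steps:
K(k) = -6
p = -60 (p = (2*5)*(-6) = 10*(-6) = -60)
(-28 + p)**2 = (-28 - 60)**2 = (-88)**2 = 7744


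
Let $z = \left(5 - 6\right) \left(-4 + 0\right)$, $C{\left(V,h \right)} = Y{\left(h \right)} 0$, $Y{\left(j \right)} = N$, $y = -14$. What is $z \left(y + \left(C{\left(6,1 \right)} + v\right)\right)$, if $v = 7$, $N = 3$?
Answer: $-28$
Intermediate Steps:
$Y{\left(j \right)} = 3$
$C{\left(V,h \right)} = 0$ ($C{\left(V,h \right)} = 3 \cdot 0 = 0$)
$z = 4$ ($z = \left(-1\right) \left(-4\right) = 4$)
$z \left(y + \left(C{\left(6,1 \right)} + v\right)\right) = 4 \left(-14 + \left(0 + 7\right)\right) = 4 \left(-14 + 7\right) = 4 \left(-7\right) = -28$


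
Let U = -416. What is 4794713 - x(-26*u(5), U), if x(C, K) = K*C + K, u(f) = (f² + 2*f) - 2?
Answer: 4438201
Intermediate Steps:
u(f) = -2 + f² + 2*f
x(C, K) = K + C*K (x(C, K) = C*K + K = K + C*K)
4794713 - x(-26*u(5), U) = 4794713 - (-416)*(1 - 26*(-2 + 5² + 2*5)) = 4794713 - (-416)*(1 - 26*(-2 + 25 + 10)) = 4794713 - (-416)*(1 - 26*33) = 4794713 - (-416)*(1 - 858) = 4794713 - (-416)*(-857) = 4794713 - 1*356512 = 4794713 - 356512 = 4438201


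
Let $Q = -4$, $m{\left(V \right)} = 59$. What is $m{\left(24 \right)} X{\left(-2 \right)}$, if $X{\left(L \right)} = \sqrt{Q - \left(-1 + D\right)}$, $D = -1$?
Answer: $59 i \sqrt{2} \approx 83.439 i$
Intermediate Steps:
$X{\left(L \right)} = i \sqrt{2}$ ($X{\left(L \right)} = \sqrt{-4 + \left(1 - -1\right)} = \sqrt{-4 + \left(1 + 1\right)} = \sqrt{-4 + 2} = \sqrt{-2} = i \sqrt{2}$)
$m{\left(24 \right)} X{\left(-2 \right)} = 59 i \sqrt{2}$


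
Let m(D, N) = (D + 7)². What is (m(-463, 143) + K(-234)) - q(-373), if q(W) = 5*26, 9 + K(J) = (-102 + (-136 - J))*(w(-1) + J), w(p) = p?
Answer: 208737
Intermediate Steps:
m(D, N) = (7 + D)²
K(J) = -9 + (-1 + J)*(-238 - J) (K(J) = -9 + (-102 + (-136 - J))*(-1 + J) = -9 + (-238 - J)*(-1 + J) = -9 + (-1 + J)*(-238 - J))
q(W) = 130
(m(-463, 143) + K(-234)) - q(-373) = ((7 - 463)² + (229 - 1*(-234)² - 237*(-234))) - 1*130 = ((-456)² + (229 - 1*54756 + 55458)) - 130 = (207936 + (229 - 54756 + 55458)) - 130 = (207936 + 931) - 130 = 208867 - 130 = 208737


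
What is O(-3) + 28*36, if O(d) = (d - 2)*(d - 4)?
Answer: 1043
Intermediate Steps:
O(d) = (-4 + d)*(-2 + d) (O(d) = (-2 + d)*(-4 + d) = (-4 + d)*(-2 + d))
O(-3) + 28*36 = (8 + (-3)**2 - 6*(-3)) + 28*36 = (8 + 9 + 18) + 1008 = 35 + 1008 = 1043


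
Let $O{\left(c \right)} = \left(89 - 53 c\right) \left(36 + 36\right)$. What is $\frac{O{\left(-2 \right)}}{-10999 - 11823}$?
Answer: $- \frac{7020}{11411} \approx -0.6152$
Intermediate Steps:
$O{\left(c \right)} = 6408 - 3816 c$ ($O{\left(c \right)} = \left(89 - 53 c\right) 72 = 6408 - 3816 c$)
$\frac{O{\left(-2 \right)}}{-10999 - 11823} = \frac{6408 - -7632}{-10999 - 11823} = \frac{6408 + 7632}{-22822} = 14040 \left(- \frac{1}{22822}\right) = - \frac{7020}{11411}$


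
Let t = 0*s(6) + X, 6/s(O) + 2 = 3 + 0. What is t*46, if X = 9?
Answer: 414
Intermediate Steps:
s(O) = 6 (s(O) = 6/(-2 + (3 + 0)) = 6/(-2 + 3) = 6/1 = 6*1 = 6)
t = 9 (t = 0*6 + 9 = 0 + 9 = 9)
t*46 = 9*46 = 414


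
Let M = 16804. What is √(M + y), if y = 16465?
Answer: √33269 ≈ 182.40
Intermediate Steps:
√(M + y) = √(16804 + 16465) = √33269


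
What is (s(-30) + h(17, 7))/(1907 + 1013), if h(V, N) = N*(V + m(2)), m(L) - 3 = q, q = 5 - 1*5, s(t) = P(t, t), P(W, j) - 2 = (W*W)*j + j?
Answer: -3361/365 ≈ -9.2082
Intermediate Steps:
P(W, j) = 2 + j + j*W² (P(W, j) = 2 + ((W*W)*j + j) = 2 + (W²*j + j) = 2 + (j*W² + j) = 2 + (j + j*W²) = 2 + j + j*W²)
s(t) = 2 + t + t³ (s(t) = 2 + t + t*t² = 2 + t + t³)
q = 0 (q = 5 - 5 = 0)
m(L) = 3 (m(L) = 3 + 0 = 3)
h(V, N) = N*(3 + V) (h(V, N) = N*(V + 3) = N*(3 + V))
(s(-30) + h(17, 7))/(1907 + 1013) = ((2 - 30 + (-30)³) + 7*(3 + 17))/(1907 + 1013) = ((2 - 30 - 27000) + 7*20)/2920 = (-27028 + 140)*(1/2920) = -26888*1/2920 = -3361/365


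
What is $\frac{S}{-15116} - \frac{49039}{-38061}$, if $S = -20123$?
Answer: $\frac{1507175027}{575330076} \approx 2.6197$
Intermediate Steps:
$\frac{S}{-15116} - \frac{49039}{-38061} = - \frac{20123}{-15116} - \frac{49039}{-38061} = \left(-20123\right) \left(- \frac{1}{15116}\right) - - \frac{49039}{38061} = \frac{20123}{15116} + \frac{49039}{38061} = \frac{1507175027}{575330076}$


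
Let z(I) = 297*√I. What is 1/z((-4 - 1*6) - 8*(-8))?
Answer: √6/5346 ≈ 0.00045819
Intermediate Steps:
1/z((-4 - 1*6) - 8*(-8)) = 1/(297*√((-4 - 1*6) - 8*(-8))) = 1/(297*√((-4 - 6) + 64)) = 1/(297*√(-10 + 64)) = 1/(297*√54) = 1/(297*(3*√6)) = 1/(891*√6) = √6/5346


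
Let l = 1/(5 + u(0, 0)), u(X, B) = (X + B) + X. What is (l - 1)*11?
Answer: -44/5 ≈ -8.8000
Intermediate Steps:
u(X, B) = B + 2*X (u(X, B) = (B + X) + X = B + 2*X)
l = 1/5 (l = 1/(5 + (0 + 2*0)) = 1/(5 + (0 + 0)) = 1/(5 + 0) = 1/5 ≈ 0.20000)
(l - 1)*11 = (1/5 - 1)*11 = -4/5*11 = -44/5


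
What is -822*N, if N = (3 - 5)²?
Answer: -3288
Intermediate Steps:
N = 4 (N = (-2)² = 4)
-822*N = -822*4 = -3288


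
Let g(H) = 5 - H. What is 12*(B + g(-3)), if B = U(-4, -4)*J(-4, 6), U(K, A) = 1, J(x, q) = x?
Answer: 48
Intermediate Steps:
B = -4 (B = 1*(-4) = -4)
12*(B + g(-3)) = 12*(-4 + (5 - 1*(-3))) = 12*(-4 + (5 + 3)) = 12*(-4 + 8) = 12*4 = 48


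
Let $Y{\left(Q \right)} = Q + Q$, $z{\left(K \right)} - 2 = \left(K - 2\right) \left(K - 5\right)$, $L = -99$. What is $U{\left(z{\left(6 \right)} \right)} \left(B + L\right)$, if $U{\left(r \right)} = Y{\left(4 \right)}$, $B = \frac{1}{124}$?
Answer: $- \frac{24550}{31} \approx -791.94$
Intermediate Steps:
$B = \frac{1}{124} \approx 0.0080645$
$z{\left(K \right)} = 2 + \left(-5 + K\right) \left(-2 + K\right)$ ($z{\left(K \right)} = 2 + \left(K - 2\right) \left(K - 5\right) = 2 + \left(-2 + K\right) \left(-5 + K\right) = 2 + \left(-5 + K\right) \left(-2 + K\right)$)
$Y{\left(Q \right)} = 2 Q$
$U{\left(r \right)} = 8$ ($U{\left(r \right)} = 2 \cdot 4 = 8$)
$U{\left(z{\left(6 \right)} \right)} \left(B + L\right) = 8 \left(\frac{1}{124} - 99\right) = 8 \left(- \frac{12275}{124}\right) = - \frac{24550}{31}$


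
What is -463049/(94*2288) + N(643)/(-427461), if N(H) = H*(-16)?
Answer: -195722727853/91934892192 ≈ -2.1289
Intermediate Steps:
N(H) = -16*H
-463049/(94*2288) + N(643)/(-427461) = -463049/(94*2288) - 16*643/(-427461) = -463049/215072 - 10288*(-1/427461) = -463049*1/215072 + 10288/427461 = -463049/215072 + 10288/427461 = -195722727853/91934892192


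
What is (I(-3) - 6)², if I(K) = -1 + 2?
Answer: 25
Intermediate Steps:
I(K) = 1
(I(-3) - 6)² = (1 - 6)² = (-5)² = 25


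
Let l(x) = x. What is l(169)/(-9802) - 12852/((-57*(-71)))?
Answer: -249821/78242 ≈ -3.1929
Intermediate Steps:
l(169)/(-9802) - 12852/((-57*(-71))) = 169/(-9802) - 12852/((-57*(-71))) = 169*(-1/9802) - 12852/4047 = -1/58 - 12852*1/4047 = -1/58 - 4284/1349 = -249821/78242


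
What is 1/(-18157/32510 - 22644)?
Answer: -32510/736174597 ≈ -4.4161e-5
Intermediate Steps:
1/(-18157/32510 - 22644) = 1/(-736174597/32510) = -32510/736174597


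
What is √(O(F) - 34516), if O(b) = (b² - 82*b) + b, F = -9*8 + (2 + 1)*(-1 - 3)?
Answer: 4*I*√1291 ≈ 143.72*I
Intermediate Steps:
F = -84 (F = -72 + 3*(-4) = -72 - 12 = -84)
O(b) = b² - 81*b
√(O(F) - 34516) = √(-84*(-81 - 84) - 34516) = √(-84*(-165) - 34516) = √(13860 - 34516) = √(-20656) = 4*I*√1291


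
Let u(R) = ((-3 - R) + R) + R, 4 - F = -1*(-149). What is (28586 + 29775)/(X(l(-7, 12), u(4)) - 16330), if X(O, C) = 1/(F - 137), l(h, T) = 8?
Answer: -16457802/4605061 ≈ -3.5739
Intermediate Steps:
F = -145 (F = 4 - (-1)*(-149) = 4 - 1*149 = 4 - 149 = -145)
u(R) = -3 + R
X(O, C) = -1/282 (X(O, C) = 1/(-145 - 137) = 1/(-282) = -1/282)
(28586 + 29775)/(X(l(-7, 12), u(4)) - 16330) = (28586 + 29775)/(-1/282 - 16330) = 58361/(-4605061/282) = 58361*(-282/4605061) = -16457802/4605061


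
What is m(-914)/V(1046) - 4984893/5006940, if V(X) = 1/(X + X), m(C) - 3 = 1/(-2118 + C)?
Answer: 3968776307501/632543420 ≈ 6274.3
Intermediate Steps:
m(C) = 3 + 1/(-2118 + C)
V(X) = 1/(2*X)
m(-914)/V(1046) - 4984893/5006940 = ((-6353 + 3*(-914))/(-2118 - 914))/(((½)/1046)) - 4984893/5006940 = ((-6353 - 2742)/(-3032))/(((½)*(1/1046))) - 4984893*1/5006940 = (-1/3032*(-9095))/(1/2092) - 1661631/1668980 = (9095/3032)*2092 - 1661631/1668980 = 4756685/758 - 1661631/1668980 = 3968776307501/632543420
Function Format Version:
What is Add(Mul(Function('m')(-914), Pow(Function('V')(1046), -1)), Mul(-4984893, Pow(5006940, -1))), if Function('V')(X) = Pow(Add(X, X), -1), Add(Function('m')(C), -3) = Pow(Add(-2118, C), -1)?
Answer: Rational(3968776307501, 632543420) ≈ 6274.3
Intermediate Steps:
Function('m')(C) = Add(3, Pow(Add(-2118, C), -1))
Function('V')(X) = Mul(Rational(1, 2), Pow(X, -1)) (Function('V')(X) = Pow(Mul(2, X), -1) = Mul(Rational(1, 2), Pow(X, -1)))
Add(Mul(Function('m')(-914), Pow(Function('V')(1046), -1)), Mul(-4984893, Pow(5006940, -1))) = Add(Mul(Mul(Pow(Add(-2118, -914), -1), Add(-6353, Mul(3, -914))), Pow(Mul(Rational(1, 2), Pow(1046, -1)), -1)), Mul(-4984893, Pow(5006940, -1))) = Add(Mul(Mul(Pow(-3032, -1), Add(-6353, -2742)), Pow(Mul(Rational(1, 2), Rational(1, 1046)), -1)), Mul(-4984893, Rational(1, 5006940))) = Add(Mul(Mul(Rational(-1, 3032), -9095), Pow(Rational(1, 2092), -1)), Rational(-1661631, 1668980)) = Add(Mul(Rational(9095, 3032), 2092), Rational(-1661631, 1668980)) = Add(Rational(4756685, 758), Rational(-1661631, 1668980)) = Rational(3968776307501, 632543420)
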